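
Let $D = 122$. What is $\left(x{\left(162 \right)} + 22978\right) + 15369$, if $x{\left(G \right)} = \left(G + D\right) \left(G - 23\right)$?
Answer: $77823$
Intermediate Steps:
$x{\left(G \right)} = \left(-23 + G\right) \left(122 + G\right)$ ($x{\left(G \right)} = \left(G + 122\right) \left(G - 23\right) = \left(122 + G\right) \left(-23 + G\right) = \left(-23 + G\right) \left(122 + G\right)$)
$\left(x{\left(162 \right)} + 22978\right) + 15369 = \left(\left(-2806 + 162^{2} + 99 \cdot 162\right) + 22978\right) + 15369 = \left(\left(-2806 + 26244 + 16038\right) + 22978\right) + 15369 = \left(39476 + 22978\right) + 15369 = 62454 + 15369 = 77823$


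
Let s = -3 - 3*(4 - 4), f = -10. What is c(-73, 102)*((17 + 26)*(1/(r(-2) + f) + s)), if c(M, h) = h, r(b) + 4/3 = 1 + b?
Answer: -500004/37 ≈ -13514.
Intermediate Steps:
r(b) = -⅓ + b (r(b) = -4/3 + (1 + b) = -⅓ + b)
s = -3 (s = -3 - 3*0 = -3 - 1*0 = -3 + 0 = -3)
c(-73, 102)*((17 + 26)*(1/(r(-2) + f) + s)) = 102*((17 + 26)*(1/((-⅓ - 2) - 10) - 3)) = 102*(43*(1/(-7/3 - 10) - 3)) = 102*(43*(1/(-37/3) - 3)) = 102*(43*(-3/37 - 3)) = 102*(43*(-114/37)) = 102*(-4902/37) = -500004/37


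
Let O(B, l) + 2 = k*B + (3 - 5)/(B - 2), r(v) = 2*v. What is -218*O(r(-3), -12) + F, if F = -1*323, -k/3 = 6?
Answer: -46971/2 ≈ -23486.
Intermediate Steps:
k = -18 (k = -3*6 = -18)
O(B, l) = -2 - 18*B - 2/(-2 + B) (O(B, l) = -2 + (-18*B + (3 - 5)/(B - 2)) = -2 + (-18*B - 2/(-2 + B)) = -2 - 18*B - 2/(-2 + B))
F = -323
-218*O(r(-3), -12) + F = -436*(1 - 9*(2*(-3))² + 17*(2*(-3)))/(-2 + 2*(-3)) - 323 = -436*(1 - 9*(-6)² + 17*(-6))/(-2 - 6) - 323 = -436*(1 - 9*36 - 102)/(-8) - 323 = -436*(-1)*(1 - 324 - 102)/8 - 323 = -436*(-1)*(-425)/8 - 323 = -218*425/4 - 323 = -46325/2 - 323 = -46971/2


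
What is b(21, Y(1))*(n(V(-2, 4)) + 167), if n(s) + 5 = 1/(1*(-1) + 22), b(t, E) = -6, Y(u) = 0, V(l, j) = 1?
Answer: -6806/7 ≈ -972.29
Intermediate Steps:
n(s) = -104/21 (n(s) = -5 + 1/(1*(-1) + 22) = -5 + 1/(-1 + 22) = -5 + 1/21 = -104/21)
b(21, Y(1))*(n(V(-2, 4)) + 167) = -6*(-104/21 + 167) = -6*3403/21 = -6806/7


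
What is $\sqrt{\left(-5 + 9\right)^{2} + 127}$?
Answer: $\sqrt{143} \approx 11.958$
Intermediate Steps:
$\sqrt{\left(-5 + 9\right)^{2} + 127} = \sqrt{4^{2} + 127} = \sqrt{16 + 127} = \sqrt{143}$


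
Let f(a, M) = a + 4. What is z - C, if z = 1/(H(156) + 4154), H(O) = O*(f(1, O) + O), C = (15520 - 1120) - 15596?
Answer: 35006921/29270 ≈ 1196.0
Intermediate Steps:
C = -1196 (C = 14400 - 15596 = -1196)
f(a, M) = 4 + a
H(O) = O*(5 + O) (H(O) = O*((4 + 1) + O) = O*(5 + O))
z = 1/29270 (z = 1/(156*(5 + 156) + 4154) = 1/(156*161 + 4154) = 1/(25116 + 4154) = 1/29270 ≈ 3.4165e-5)
z - C = 1/29270 - 1*(-1196) = 1/29270 + 1196 = 35006921/29270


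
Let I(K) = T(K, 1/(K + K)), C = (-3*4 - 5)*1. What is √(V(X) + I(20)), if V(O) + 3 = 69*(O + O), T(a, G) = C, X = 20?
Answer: 2*√685 ≈ 52.345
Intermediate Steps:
C = -17 (C = (-12 - 5)*1 = -17*1 = -17)
T(a, G) = -17
V(O) = -3 + 138*O (V(O) = -3 + 69*(O + O) = -3 + 69*(2*O) = -3 + 138*O)
I(K) = -17
√(V(X) + I(20)) = √((-3 + 138*20) - 17) = √((-3 + 2760) - 17) = √(2757 - 17) = √2740 = 2*√685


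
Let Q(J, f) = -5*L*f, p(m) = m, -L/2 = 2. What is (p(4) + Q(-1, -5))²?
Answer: 9216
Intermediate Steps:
L = -4 (L = -2*2 = -4)
Q(J, f) = 20*f (Q(J, f) = -(-20)*f = 20*f)
(p(4) + Q(-1, -5))² = (4 + 20*(-5))² = (4 - 100)² = (-96)² = 9216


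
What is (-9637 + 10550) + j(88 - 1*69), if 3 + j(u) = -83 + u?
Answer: 846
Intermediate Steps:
j(u) = -86 + u (j(u) = -3 + (-83 + u) = -86 + u)
(-9637 + 10550) + j(88 - 1*69) = (-9637 + 10550) + (-86 + (88 - 1*69)) = 913 + (-86 + (88 - 69)) = 913 + (-86 + 19) = 913 - 67 = 846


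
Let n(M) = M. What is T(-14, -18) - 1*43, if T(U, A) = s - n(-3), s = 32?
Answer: -8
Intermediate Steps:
T(U, A) = 35 (T(U, A) = 32 - 1*(-3) = 32 + 3 = 35)
T(-14, -18) - 1*43 = 35 - 1*43 = 35 - 43 = -8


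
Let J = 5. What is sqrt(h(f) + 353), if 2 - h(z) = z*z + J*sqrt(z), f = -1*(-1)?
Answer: sqrt(349) ≈ 18.682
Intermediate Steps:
f = 1
h(z) = 2 - z**2 - 5*sqrt(z) (h(z) = 2 - (z*z + 5*sqrt(z)) = 2 - (z**2 + 5*sqrt(z)) = 2 + (-z**2 - 5*sqrt(z)) = 2 - z**2 - 5*sqrt(z))
sqrt(h(f) + 353) = sqrt((2 - 1*1**2 - 5*sqrt(1)) + 353) = sqrt((2 - 1*1 - 5*1) + 353) = sqrt((2 - 1 - 5) + 353) = sqrt(-4 + 353) = sqrt(349)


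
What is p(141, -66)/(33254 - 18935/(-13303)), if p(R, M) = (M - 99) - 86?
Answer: -3339053/442396897 ≈ -0.0075476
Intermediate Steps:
p(R, M) = -185 + M (p(R, M) = (-99 + M) - 86 = -185 + M)
p(141, -66)/(33254 - 18935/(-13303)) = (-185 - 66)/(33254 - 18935/(-13303)) = -251/(33254 - 18935*(-1)/13303) = -251/(33254 - 1*(-18935/13303)) = -251/(33254 + 18935/13303) = -251/442396897/13303 = -251*13303/442396897 = -3339053/442396897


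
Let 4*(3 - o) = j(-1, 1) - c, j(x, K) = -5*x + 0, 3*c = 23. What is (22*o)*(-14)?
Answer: -3388/3 ≈ -1129.3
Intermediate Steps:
c = 23/3 (c = (1/3)*23 = 23/3 ≈ 7.6667)
j(x, K) = -5*x
o = 11/3 (o = 3 - (-5*(-1) - 1*23/3)/4 = 3 - (5 - 23/3)/4 = 3 - 1/4*(-8/3) = 3 + 2/3 = 11/3 ≈ 3.6667)
(22*o)*(-14) = (22*(11/3))*(-14) = (242/3)*(-14) = -3388/3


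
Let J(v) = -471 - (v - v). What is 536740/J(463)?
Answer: -536740/471 ≈ -1139.6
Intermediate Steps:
J(v) = -471 (J(v) = -471 - 1*0 = -471 + 0 = -471)
536740/J(463) = 536740/(-471) = 536740*(-1/471) = -536740/471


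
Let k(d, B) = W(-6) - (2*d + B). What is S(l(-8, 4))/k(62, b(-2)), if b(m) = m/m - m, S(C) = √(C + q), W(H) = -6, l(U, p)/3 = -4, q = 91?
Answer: -√79/133 ≈ -0.066828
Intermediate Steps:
l(U, p) = -12 (l(U, p) = 3*(-4) = -12)
S(C) = √(91 + C) (S(C) = √(C + 91) = √(91 + C))
b(m) = 1 - m
k(d, B) = -6 - B - 2*d (k(d, B) = -6 - (2*d + B) = -6 - (B + 2*d) = -6 + (-B - 2*d) = -6 - B - 2*d)
S(l(-8, 4))/k(62, b(-2)) = √(91 - 12)/(-6 - (1 - 1*(-2)) - 2*62) = √79/(-6 - (1 + 2) - 124) = √79/(-6 - 1*3 - 124) = √79/(-6 - 3 - 124) = √79/(-133) = √79*(-1/133) = -√79/133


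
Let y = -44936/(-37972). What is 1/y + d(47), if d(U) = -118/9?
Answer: -1240175/101106 ≈ -12.266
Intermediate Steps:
d(U) = -118/9 (d(U) = -118*1/9 = -118/9)
y = 11234/9493 (y = -44936*(-1/37972) = 11234/9493 ≈ 1.1834)
1/y + d(47) = 1/(11234/9493) - 118/9 = 9493/11234 - 118/9 = -1240175/101106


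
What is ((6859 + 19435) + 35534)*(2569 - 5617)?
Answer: -188451744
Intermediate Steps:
((6859 + 19435) + 35534)*(2569 - 5617) = (26294 + 35534)*(-3048) = 61828*(-3048) = -188451744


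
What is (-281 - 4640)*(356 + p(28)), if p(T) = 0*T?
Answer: -1751876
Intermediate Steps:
p(T) = 0
(-281 - 4640)*(356 + p(28)) = (-281 - 4640)*(356 + 0) = -4921*356 = -1751876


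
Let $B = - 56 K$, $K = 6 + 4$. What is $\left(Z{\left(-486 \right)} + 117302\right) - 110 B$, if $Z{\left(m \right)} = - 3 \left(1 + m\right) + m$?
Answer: $179871$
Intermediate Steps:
$K = 10$
$B = -560$ ($B = \left(-56\right) 10 = -560$)
$Z{\left(m \right)} = -3 - 2 m$ ($Z{\left(m \right)} = \left(-3 - 3 m\right) + m = -3 - 2 m$)
$\left(Z{\left(-486 \right)} + 117302\right) - 110 B = \left(\left(-3 - -972\right) + 117302\right) - -61600 = \left(\left(-3 + 972\right) + 117302\right) + 61600 = \left(969 + 117302\right) + 61600 = 118271 + 61600 = 179871$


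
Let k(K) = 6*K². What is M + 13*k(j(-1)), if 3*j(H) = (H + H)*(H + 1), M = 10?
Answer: 10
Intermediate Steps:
j(H) = 2*H*(1 + H)/3 (j(H) = ((H + H)*(H + 1))/3 = ((2*H)*(1 + H))/3 = (2*H*(1 + H))/3 = 2*H*(1 + H)/3)
M + 13*k(j(-1)) = 10 + 13*(6*((⅔)*(-1)*(1 - 1))²) = 10 + 13*(6*((⅔)*(-1)*0)²) = 10 + 13*(6*0²) = 10 + 13*(6*0) = 10 + 13*0 = 10 + 0 = 10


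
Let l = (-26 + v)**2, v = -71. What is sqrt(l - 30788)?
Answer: I*sqrt(21379) ≈ 146.22*I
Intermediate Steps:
l = 9409 (l = (-26 - 71)**2 = (-97)**2 = 9409)
sqrt(l - 30788) = sqrt(9409 - 30788) = sqrt(-21379) = I*sqrt(21379)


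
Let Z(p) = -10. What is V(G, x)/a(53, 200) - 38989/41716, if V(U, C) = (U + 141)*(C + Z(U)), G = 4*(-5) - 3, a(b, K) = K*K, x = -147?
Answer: -291548827/208580000 ≈ -1.3978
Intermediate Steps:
a(b, K) = K²
G = -23 (G = -20 - 3 = -23)
V(U, C) = (-10 + C)*(141 + U) (V(U, C) = (U + 141)*(C - 10) = (141 + U)*(-10 + C) = (-10 + C)*(141 + U))
V(G, x)/a(53, 200) - 38989/41716 = (-1410 - 10*(-23) + 141*(-147) - 147*(-23))/(200²) - 38989/41716 = (-1410 + 230 - 20727 + 3381)/40000 - 38989*1/41716 = -18526*1/40000 - 38989/41716 = -9263/20000 - 38989/41716 = -291548827/208580000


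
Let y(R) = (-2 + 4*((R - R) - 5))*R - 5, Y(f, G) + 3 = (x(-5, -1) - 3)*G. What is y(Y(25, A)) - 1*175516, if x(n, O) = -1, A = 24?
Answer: -173343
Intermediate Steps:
Y(f, G) = -3 - 4*G (Y(f, G) = -3 + (-1 - 3)*G = -3 - 4*G)
y(R) = -5 - 22*R (y(R) = (-2 + 4*(0 - 5))*R - 5 = (-2 + 4*(-5))*R - 5 = (-2 - 20)*R - 5 = -22*R - 5 = -5 - 22*R)
y(Y(25, A)) - 1*175516 = (-5 - 22*(-3 - 4*24)) - 1*175516 = (-5 - 22*(-3 - 96)) - 175516 = (-5 - 22*(-99)) - 175516 = (-5 + 2178) - 175516 = 2173 - 175516 = -173343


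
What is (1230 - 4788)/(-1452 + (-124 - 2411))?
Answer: 1186/1329 ≈ 0.89240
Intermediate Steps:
(1230 - 4788)/(-1452 + (-124 - 2411)) = -3558/(-1452 - 2535) = -3558/(-3987) = -3558*(-1/3987) = 1186/1329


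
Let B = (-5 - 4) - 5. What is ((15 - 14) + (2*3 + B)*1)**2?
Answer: 49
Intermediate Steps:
B = -14 (B = -9 - 5 = -14)
((15 - 14) + (2*3 + B)*1)**2 = ((15 - 14) + (2*3 - 14)*1)**2 = (1 + (6 - 14)*1)**2 = (1 - 8*1)**2 = (1 - 8)**2 = (-7)**2 = 49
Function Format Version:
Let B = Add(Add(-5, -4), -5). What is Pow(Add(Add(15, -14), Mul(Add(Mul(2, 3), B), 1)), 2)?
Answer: 49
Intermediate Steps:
B = -14 (B = Add(-9, -5) = -14)
Pow(Add(Add(15, -14), Mul(Add(Mul(2, 3), B), 1)), 2) = Pow(Add(Add(15, -14), Mul(Add(Mul(2, 3), -14), 1)), 2) = Pow(Add(1, Mul(Add(6, -14), 1)), 2) = Pow(Add(1, Mul(-8, 1)), 2) = Pow(Add(1, -8), 2) = Pow(-7, 2) = 49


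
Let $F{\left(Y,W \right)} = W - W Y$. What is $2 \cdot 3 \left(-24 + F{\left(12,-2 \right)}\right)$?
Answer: $-12$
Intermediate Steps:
$F{\left(Y,W \right)} = W - W Y$
$2 \cdot 3 \left(-24 + F{\left(12,-2 \right)}\right) = 2 \cdot 3 \left(-24 - 2 \left(1 - 12\right)\right) = 6 \left(-24 - 2 \left(1 - 12\right)\right) = 6 \left(-24 - -22\right) = 6 \left(-24 + 22\right) = 6 \left(-2\right) = -12$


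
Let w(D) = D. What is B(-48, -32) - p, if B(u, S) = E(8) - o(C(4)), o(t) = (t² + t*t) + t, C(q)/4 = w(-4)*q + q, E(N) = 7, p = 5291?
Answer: -9844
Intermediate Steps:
C(q) = -12*q (C(q) = 4*(-4*q + q) = 4*(-3*q) = -12*q)
o(t) = t + 2*t² (o(t) = (t² + t²) + t = 2*t² + t = t + 2*t²)
B(u, S) = -4553 (B(u, S) = 7 - (-12*4)*(1 + 2*(-12*4)) = 7 - (-48)*(1 + 2*(-48)) = 7 - (-48)*(1 - 96) = 7 - (-48)*(-95) = 7 - 1*4560 = 7 - 4560 = -4553)
B(-48, -32) - p = -4553 - 1*5291 = -4553 - 5291 = -9844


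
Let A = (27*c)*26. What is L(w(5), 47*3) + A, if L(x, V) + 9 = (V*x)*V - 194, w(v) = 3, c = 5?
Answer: 62950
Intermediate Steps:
A = 3510 (A = (27*5)*26 = 135*26 = 3510)
L(x, V) = -203 + x*V**2 (L(x, V) = -9 + ((V*x)*V - 194) = -9 + (x*V**2 - 194) = -9 + (-194 + x*V**2) = -203 + x*V**2)
L(w(5), 47*3) + A = (-203 + 3*(47*3)**2) + 3510 = (-203 + 3*141**2) + 3510 = (-203 + 3*19881) + 3510 = (-203 + 59643) + 3510 = 59440 + 3510 = 62950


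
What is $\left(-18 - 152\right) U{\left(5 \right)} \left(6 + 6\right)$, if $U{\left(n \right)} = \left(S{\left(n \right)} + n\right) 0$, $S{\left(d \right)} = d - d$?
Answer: $0$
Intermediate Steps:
$S{\left(d \right)} = 0$
$U{\left(n \right)} = 0$ ($U{\left(n \right)} = \left(0 + n\right) 0 = n 0 = 0$)
$\left(-18 - 152\right) U{\left(5 \right)} \left(6 + 6\right) = \left(-18 - 152\right) 0 \left(6 + 6\right) = - 170 \cdot 0 \cdot 12 = \left(-170\right) 0 = 0$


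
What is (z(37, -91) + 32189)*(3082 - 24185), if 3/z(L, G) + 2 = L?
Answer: -23775019654/35 ≈ -6.7929e+8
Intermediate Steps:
z(L, G) = 3/(-2 + L)
(z(37, -91) + 32189)*(3082 - 24185) = (3/(-2 + 37) + 32189)*(3082 - 24185) = (3/35 + 32189)*(-21103) = (1126618/35)*(-21103) = -23775019654/35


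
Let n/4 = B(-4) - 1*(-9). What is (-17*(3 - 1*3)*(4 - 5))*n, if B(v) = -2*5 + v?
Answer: 0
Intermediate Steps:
B(v) = -10 + v
n = -20 (n = 4*((-10 - 4) - 1*(-9)) = 4*(-14 + 9) = 4*(-5) = -20)
(-17*(3 - 1*3)*(4 - 5))*n = -17*(3 - 1*3)*(4 - 5)*(-20) = -17*(3 - 3)*(-1)*(-20) = -0*(-1)*(-20) = -17*0*(-20) = 0*(-20) = 0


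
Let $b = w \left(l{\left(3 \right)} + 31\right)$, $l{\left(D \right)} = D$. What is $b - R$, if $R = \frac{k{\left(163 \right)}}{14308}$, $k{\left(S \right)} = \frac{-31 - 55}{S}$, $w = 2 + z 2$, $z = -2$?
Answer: $- \frac{79294893}{1166102} \approx -68.0$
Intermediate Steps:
$w = -2$ ($w = 2 - 4 = -2$)
$k{\left(S \right)} = - \frac{86}{S}$
$b = -68$ ($b = - 2 \left(3 + 31\right) = \left(-2\right) 34 = -68$)
$R = - \frac{43}{1166102}$ ($R = \frac{\left(-86\right) \frac{1}{163}}{14308} = \left(-86\right) \frac{1}{163} \cdot \frac{1}{14308} = \left(- \frac{86}{163}\right) \frac{1}{14308} = - \frac{43}{1166102} \approx -3.6875 \cdot 10^{-5}$)
$b - R = -68 - - \frac{43}{1166102} = -68 + \frac{43}{1166102} = - \frac{79294893}{1166102}$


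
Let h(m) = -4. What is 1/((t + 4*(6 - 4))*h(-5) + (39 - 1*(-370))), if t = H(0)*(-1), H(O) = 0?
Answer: 1/377 ≈ 0.0026525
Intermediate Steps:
t = 0 (t = 0*(-1) = 0)
1/((t + 4*(6 - 4))*h(-5) + (39 - 1*(-370))) = 1/((0 + 4*(6 - 4))*(-4) + (39 - 1*(-370))) = 1/((0 + 4*2)*(-4) + (39 + 370)) = 1/((0 + 8)*(-4) + 409) = 1/(8*(-4) + 409) = 1/(-32 + 409) = 1/377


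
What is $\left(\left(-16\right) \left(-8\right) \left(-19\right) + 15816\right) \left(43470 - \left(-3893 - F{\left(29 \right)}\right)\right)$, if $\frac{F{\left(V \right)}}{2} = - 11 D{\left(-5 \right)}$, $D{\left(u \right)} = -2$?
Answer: $634495288$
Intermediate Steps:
$F{\left(V \right)} = 44$ ($F{\left(V \right)} = 2 \left(\left(-11\right) \left(-2\right)\right) = 2 \cdot 22 = 44$)
$\left(\left(-16\right) \left(-8\right) \left(-19\right) + 15816\right) \left(43470 - \left(-3893 - F{\left(29 \right)}\right)\right) = \left(\left(-16\right) \left(-8\right) \left(-19\right) + 15816\right) \left(43470 + \left(\left(9218 + 44\right) - 5325\right)\right) = \left(128 \left(-19\right) + 15816\right) \left(43470 + \left(9262 - 5325\right)\right) = \left(-2432 + 15816\right) \left(43470 + 3937\right) = 13384 \cdot 47407 = 634495288$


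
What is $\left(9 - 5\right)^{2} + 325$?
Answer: $341$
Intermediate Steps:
$\left(9 - 5\right)^{2} + 325 = 4^{2} + 325 = 16 + 325 = 341$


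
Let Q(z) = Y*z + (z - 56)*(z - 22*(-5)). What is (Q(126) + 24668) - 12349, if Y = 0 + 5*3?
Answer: 30729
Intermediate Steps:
Y = 15 (Y = 0 + 15 = 15)
Q(z) = 15*z + (-56 + z)*(110 + z) (Q(z) = 15*z + (z - 56)*(z - 22*(-5)) = 15*z + (-56 + z)*(z + 110) = 15*z + (-56 + z)*(110 + z))
(Q(126) + 24668) - 12349 = ((-6160 + 126² + 69*126) + 24668) - 12349 = ((-6160 + 15876 + 8694) + 24668) - 12349 = (18410 + 24668) - 12349 = 43078 - 12349 = 30729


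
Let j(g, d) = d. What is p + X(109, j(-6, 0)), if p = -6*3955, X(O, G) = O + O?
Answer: -23512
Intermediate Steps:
X(O, G) = 2*O
p = -23730
p + X(109, j(-6, 0)) = -23730 + 2*109 = -23730 + 218 = -23512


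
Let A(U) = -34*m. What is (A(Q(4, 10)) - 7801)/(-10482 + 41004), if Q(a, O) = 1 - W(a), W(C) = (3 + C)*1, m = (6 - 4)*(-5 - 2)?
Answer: -7325/30522 ≈ -0.23999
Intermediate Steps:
m = -14 (m = 2*(-7) = -14)
W(C) = 3 + C
Q(a, O) = -2 - a (Q(a, O) = 1 - (3 + a) = 1 + (-3 - a) = -2 - a)
A(U) = 476 (A(U) = -34*(-14) = 476)
(A(Q(4, 10)) - 7801)/(-10482 + 41004) = (476 - 7801)/(-10482 + 41004) = -7325/30522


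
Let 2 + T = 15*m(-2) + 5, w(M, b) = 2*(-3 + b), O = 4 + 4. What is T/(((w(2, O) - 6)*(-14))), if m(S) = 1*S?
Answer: 27/56 ≈ 0.48214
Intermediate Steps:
m(S) = S
O = 8
w(M, b) = -6 + 2*b
T = -27 (T = -2 + (15*(-2) + 5) = -2 + (-30 + 5) = -2 - 25 = -27)
T/(((w(2, O) - 6)*(-14))) = -27*(-1/(14*((-6 + 2*8) - 6))) = -27*(-1/(14*((-6 + 16) - 6))) = -27*(-1/(14*(10 - 6))) = -27/(4*(-14)) = -27/(-56) = -27*(-1/56) = 27/56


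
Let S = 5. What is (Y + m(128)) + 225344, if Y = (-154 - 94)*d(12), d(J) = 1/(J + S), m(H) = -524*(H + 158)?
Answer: 1282912/17 ≈ 75465.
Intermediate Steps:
m(H) = -82792 - 524*H (m(H) = -524*(158 + H) = -82792 - 524*H)
d(J) = 1/(5 + J) (d(J) = 1/(J + 5) = 1/(5 + J))
Y = -248/17 (Y = (-154 - 94)/(5 + 12) = -248/17 ≈ -14.588)
(Y + m(128)) + 225344 = (-248/17 + (-82792 - 524*128)) + 225344 = (-248/17 + (-82792 - 67072)) + 225344 = (-248/17 - 149864) + 225344 = -2547936/17 + 225344 = 1282912/17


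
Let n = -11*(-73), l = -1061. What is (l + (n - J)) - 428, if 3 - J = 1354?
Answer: 665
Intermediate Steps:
n = 803
J = -1351 (J = 3 - 1*1354 = 3 - 1354 = -1351)
(l + (n - J)) - 428 = (-1061 + (803 - 1*(-1351))) - 428 = (-1061 + (803 + 1351)) - 428 = (-1061 + 2154) - 428 = 1093 - 428 = 665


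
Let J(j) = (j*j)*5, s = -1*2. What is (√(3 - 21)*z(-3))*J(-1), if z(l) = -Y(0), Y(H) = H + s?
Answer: 30*I*√2 ≈ 42.426*I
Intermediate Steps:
s = -2
Y(H) = -2 + H (Y(H) = H - 2 = -2 + H)
J(j) = 5*j² (J(j) = j²*5 = 5*j²)
z(l) = 2 (z(l) = -(-2 + 0) = -1*(-2) = 2)
(√(3 - 21)*z(-3))*J(-1) = (√(3 - 21)*2)*(5*(-1)²) = (√(-18)*2)*(5*1) = ((3*I*√2)*2)*5 = (6*I*√2)*5 = 30*I*√2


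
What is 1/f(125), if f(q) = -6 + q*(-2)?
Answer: -1/256 ≈ -0.0039063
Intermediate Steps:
f(q) = -6 - 2*q
1/f(125) = 1/(-6 - 2*125) = 1/(-6 - 250) = 1/(-256) = -1/256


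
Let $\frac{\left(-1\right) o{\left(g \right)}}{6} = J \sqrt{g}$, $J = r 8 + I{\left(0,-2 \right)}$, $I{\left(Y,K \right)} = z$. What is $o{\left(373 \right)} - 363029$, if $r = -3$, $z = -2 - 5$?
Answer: $-363029 + 186 \sqrt{373} \approx -3.5944 \cdot 10^{5}$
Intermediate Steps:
$z = -7$
$I{\left(Y,K \right)} = -7$
$J = -31$ ($J = \left(-3\right) 8 - 7 = -24 - 7 = -31$)
$o{\left(g \right)} = 186 \sqrt{g}$ ($o{\left(g \right)} = - 6 \left(- 31 \sqrt{g}\right) = 186 \sqrt{g}$)
$o{\left(373 \right)} - 363029 = 186 \sqrt{373} - 363029 = -363029 + 186 \sqrt{373}$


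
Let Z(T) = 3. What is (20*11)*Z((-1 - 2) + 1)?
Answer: 660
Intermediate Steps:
(20*11)*Z((-1 - 2) + 1) = (20*11)*3 = 220*3 = 660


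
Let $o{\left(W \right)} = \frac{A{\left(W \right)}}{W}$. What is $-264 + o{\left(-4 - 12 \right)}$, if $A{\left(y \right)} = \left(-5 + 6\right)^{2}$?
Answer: $- \frac{4225}{16} \approx -264.06$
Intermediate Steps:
$A{\left(y \right)} = 1$ ($A{\left(y \right)} = 1^{2} = 1$)
$o{\left(W \right)} = \frac{1}{W}$ ($o{\left(W \right)} = 1 \frac{1}{W} = \frac{1}{W}$)
$-264 + o{\left(-4 - 12 \right)} = -264 + \frac{1}{-4 - 12} = -264 + \frac{1}{-16} = -264 - \frac{1}{16} = - \frac{4225}{16}$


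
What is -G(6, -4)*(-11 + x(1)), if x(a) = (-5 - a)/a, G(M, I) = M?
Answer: 102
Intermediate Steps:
x(a) = (-5 - a)/a
-G(6, -4)*(-11 + x(1)) = -6*(-11 + (-5 - 1*1)/1) = -6*(-11 + 1*(-5 - 1)) = -6*(-11 + 1*(-6)) = -6*(-11 - 6) = -6*(-17) = -1*(-102) = 102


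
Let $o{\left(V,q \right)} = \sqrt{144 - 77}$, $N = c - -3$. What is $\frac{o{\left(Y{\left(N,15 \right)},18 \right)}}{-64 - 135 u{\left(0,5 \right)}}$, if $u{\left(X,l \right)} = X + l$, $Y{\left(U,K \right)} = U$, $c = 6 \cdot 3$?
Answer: $- \frac{\sqrt{67}}{739} \approx -0.011076$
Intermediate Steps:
$c = 18$
$N = 21$ ($N = 18 - -3 = 18 + 3 = 21$)
$o{\left(V,q \right)} = \sqrt{67}$
$\frac{o{\left(Y{\left(N,15 \right)},18 \right)}}{-64 - 135 u{\left(0,5 \right)}} = \frac{\sqrt{67}}{-64 - 135 \left(0 + 5\right)} = \frac{\sqrt{67}}{-64 - 675} = \frac{\sqrt{67}}{-739} = \sqrt{67} \left(- \frac{1}{739}\right) = - \frac{\sqrt{67}}{739}$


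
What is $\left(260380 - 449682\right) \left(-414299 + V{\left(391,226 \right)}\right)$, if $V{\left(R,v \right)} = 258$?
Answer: $78378789382$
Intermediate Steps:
$\left(260380 - 449682\right) \left(-414299 + V{\left(391,226 \right)}\right) = \left(260380 - 449682\right) \left(-414299 + 258\right) = \left(-189302\right) \left(-414041\right) = 78378789382$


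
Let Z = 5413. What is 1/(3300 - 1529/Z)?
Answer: 5413/17861371 ≈ 0.00030306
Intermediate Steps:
1/(3300 - 1529/Z) = 1/(3300 - 1529/5413) = 1/(17861371/5413) = 5413/17861371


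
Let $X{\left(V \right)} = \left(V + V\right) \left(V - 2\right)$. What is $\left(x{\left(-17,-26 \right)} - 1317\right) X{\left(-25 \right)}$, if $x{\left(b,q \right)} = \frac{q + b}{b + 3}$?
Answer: $- \frac{12416625}{7} \approx -1.7738 \cdot 10^{6}$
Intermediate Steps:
$x{\left(b,q \right)} = \frac{b + q}{3 + b}$
$X{\left(V \right)} = 2 V \left(-2 + V\right)$
$\left(x{\left(-17,-26 \right)} - 1317\right) X{\left(-25 \right)} = \left(\frac{-17 - 26}{3 - 17} - 1317\right) 2 \left(-25\right) \left(-2 - 25\right) = \left(\frac{1}{-14} \left(-43\right) - 1317\right) 2 \left(-25\right) \left(-27\right) = \left(\left(- \frac{1}{14}\right) \left(-43\right) - 1317\right) 1350 = \left(\frac{43}{14} - 1317\right) 1350 = \left(- \frac{18395}{14}\right) 1350 = - \frac{12416625}{7}$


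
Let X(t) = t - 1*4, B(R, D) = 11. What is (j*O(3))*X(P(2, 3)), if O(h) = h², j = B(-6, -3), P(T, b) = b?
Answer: -99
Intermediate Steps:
X(t) = -4 + t (X(t) = t - 4 = -4 + t)
j = 11
(j*O(3))*X(P(2, 3)) = (11*3²)*(-4 + 3) = (11*9)*(-1) = 99*(-1) = -99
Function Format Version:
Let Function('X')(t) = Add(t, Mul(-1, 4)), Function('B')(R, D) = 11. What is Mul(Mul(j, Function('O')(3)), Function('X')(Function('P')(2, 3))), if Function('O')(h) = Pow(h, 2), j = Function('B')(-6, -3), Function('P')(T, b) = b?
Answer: -99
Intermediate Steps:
Function('X')(t) = Add(-4, t) (Function('X')(t) = Add(t, -4) = Add(-4, t))
j = 11
Mul(Mul(j, Function('O')(3)), Function('X')(Function('P')(2, 3))) = Mul(Mul(11, Pow(3, 2)), Add(-4, 3)) = Mul(Mul(11, 9), -1) = Mul(99, -1) = -99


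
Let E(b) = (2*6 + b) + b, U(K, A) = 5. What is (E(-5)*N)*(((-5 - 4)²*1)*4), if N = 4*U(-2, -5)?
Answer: 12960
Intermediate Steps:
E(b) = 12 + 2*b (E(b) = (12 + b) + b = 12 + 2*b)
N = 20 (N = 4*5 = 20)
(E(-5)*N)*(((-5 - 4)²*1)*4) = ((12 + 2*(-5))*20)*(((-5 - 4)²*1)*4) = ((12 - 10)*20)*(((-9)²*1)*4) = (2*20)*((81*1)*4) = 40*(81*4) = 40*324 = 12960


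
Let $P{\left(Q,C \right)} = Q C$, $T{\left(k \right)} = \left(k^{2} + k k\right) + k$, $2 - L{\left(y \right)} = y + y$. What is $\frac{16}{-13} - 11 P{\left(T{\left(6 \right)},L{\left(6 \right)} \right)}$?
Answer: $\frac{111524}{13} \approx 8578.8$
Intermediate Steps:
$L{\left(y \right)} = 2 - 2 y$ ($L{\left(y \right)} = 2 - \left(y + y\right) = 2 - 2 y$)
$T{\left(k \right)} = k + 2 k^{2}$ ($T{\left(k \right)} = \left(k^{2} + k^{2}\right) + k = 2 k^{2} + k = k + 2 k^{2}$)
$P{\left(Q,C \right)} = C Q$
$\frac{16}{-13} - 11 P{\left(T{\left(6 \right)},L{\left(6 \right)} \right)} = \frac{16}{-13} - 11 \left(2 - 12\right) 6 \left(1 + 2 \cdot 6\right) = 16 \left(- \frac{1}{13}\right) - 11 \left(2 - 12\right) 6 \left(1 + 12\right) = - \frac{16}{13} - 11 \left(- 10 \cdot 6 \cdot 13\right) = - \frac{16}{13} - 11 \left(\left(-10\right) 78\right) = - \frac{16}{13} - -8580 = - \frac{16}{13} + 8580 = \frac{111524}{13}$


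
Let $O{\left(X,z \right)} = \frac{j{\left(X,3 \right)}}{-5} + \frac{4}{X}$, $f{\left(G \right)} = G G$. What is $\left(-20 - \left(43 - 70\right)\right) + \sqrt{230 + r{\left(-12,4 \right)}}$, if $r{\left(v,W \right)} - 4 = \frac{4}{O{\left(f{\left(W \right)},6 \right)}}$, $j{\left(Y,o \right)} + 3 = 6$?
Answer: $7 + \frac{\sqrt{10906}}{7} \approx 21.919$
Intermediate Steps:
$j{\left(Y,o \right)} = 3$ ($j{\left(Y,o \right)} = -3 + 6 = 3$)
$f{\left(G \right)} = G^{2}$
$O{\left(X,z \right)} = - \frac{3}{5} + \frac{4}{X}$ ($O{\left(X,z \right)} = \frac{3}{-5} + \frac{4}{X} = 3 \left(- \frac{1}{5}\right) + \frac{4}{X} = - \frac{3}{5} + \frac{4}{X}$)
$r{\left(v,W \right)} = 4 + \frac{4}{- \frac{3}{5} + \frac{4}{W^{2}}}$
$\left(-20 - \left(43 - 70\right)\right) + \sqrt{230 + r{\left(-12,4 \right)}} = \left(-20 - \left(43 - 70\right)\right) + \sqrt{230 + \frac{8 \left(-10 - 4^{2}\right)}{-20 + 3 \cdot 4^{2}}} = \left(-20 - \left(43 - 70\right)\right) + \sqrt{230 + \frac{8 \left(-10 - 16\right)}{-20 + 3 \cdot 16}} = \left(-20 - -27\right) + \sqrt{230 + \frac{8 \left(-10 - 16\right)}{-20 + 48}} = \left(-20 + 27\right) + \sqrt{230 + 8 \cdot \frac{1}{28} \left(-26\right)} = 7 + \sqrt{230 + 8 \cdot \frac{1}{28} \left(-26\right)} = 7 + \sqrt{230 - \frac{52}{7}} = 7 + \sqrt{\frac{1558}{7}} = 7 + \frac{\sqrt{10906}}{7}$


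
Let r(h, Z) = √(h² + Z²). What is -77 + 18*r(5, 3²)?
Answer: -77 + 18*√106 ≈ 108.32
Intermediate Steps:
r(h, Z) = √(Z² + h²)
-77 + 18*r(5, 3²) = -77 + 18*√((3²)² + 5²) = -77 + 18*√(9² + 25) = -77 + 18*√(81 + 25) = -77 + 18*√106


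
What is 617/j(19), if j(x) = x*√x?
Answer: 617*√19/361 ≈ 7.4500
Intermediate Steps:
j(x) = x^(3/2)
617/j(19) = 617/(19^(3/2)) = 617/((19*√19)) = 617*(√19/361) = 617*√19/361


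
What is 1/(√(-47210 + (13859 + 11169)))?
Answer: -I*√22182/22182 ≈ -0.0067143*I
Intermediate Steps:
1/(√(-47210 + (13859 + 11169))) = 1/(√(-47210 + 25028)) = 1/(√(-22182)) = 1/(I*√22182) = -I*√22182/22182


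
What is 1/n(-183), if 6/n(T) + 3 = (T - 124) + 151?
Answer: -53/2 ≈ -26.500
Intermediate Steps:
n(T) = 6/(24 + T) (n(T) = 6/(-3 + ((T - 124) + 151)) = 6/(-3 + ((-124 + T) + 151)) = 6/(-3 + (27 + T)) = 6/(24 + T))
1/n(-183) = 1/(6/(24 - 183)) = 1/(6/(-159)) = 1/(6*(-1/159)) = 1/(-2/53) = -53/2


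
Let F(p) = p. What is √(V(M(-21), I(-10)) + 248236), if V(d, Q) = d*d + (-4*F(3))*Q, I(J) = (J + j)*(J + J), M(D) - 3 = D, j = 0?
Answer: 4*√15385 ≈ 496.15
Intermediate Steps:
M(D) = 3 + D
I(J) = 2*J² (I(J) = (J + 0)*(J + J) = J*(2*J) = 2*J²)
V(d, Q) = d² - 12*Q (V(d, Q) = d*d + (-4*3)*Q = d² - 12*Q)
√(V(M(-21), I(-10)) + 248236) = √(((3 - 21)² - 24*(-10)²) + 248236) = √(((-18)² - 24*100) + 248236) = √((324 - 12*200) + 248236) = √((324 - 2400) + 248236) = √(-2076 + 248236) = √246160 = 4*√15385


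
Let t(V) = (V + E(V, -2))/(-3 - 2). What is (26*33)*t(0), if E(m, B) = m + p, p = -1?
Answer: 858/5 ≈ 171.60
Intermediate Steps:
E(m, B) = -1 + m (E(m, B) = m - 1 = -1 + m)
t(V) = 1/5 - 2*V/5 (t(V) = (V + (-1 + V))/(-3 - 2) = (-1 + 2*V)/(-5) = (-1 + 2*V)*(-1/5) = 1/5 - 2*V/5)
(26*33)*t(0) = (26*33)*(1/5 - 2/5*0) = 858*(1/5 + 0) = 858*(1/5) = 858/5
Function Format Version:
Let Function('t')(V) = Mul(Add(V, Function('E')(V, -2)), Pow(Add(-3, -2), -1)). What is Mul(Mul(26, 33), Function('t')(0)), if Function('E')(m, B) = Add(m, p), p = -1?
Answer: Rational(858, 5) ≈ 171.60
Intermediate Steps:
Function('E')(m, B) = Add(-1, m) (Function('E')(m, B) = Add(m, -1) = Add(-1, m))
Function('t')(V) = Add(Rational(1, 5), Mul(Rational(-2, 5), V)) (Function('t')(V) = Mul(Add(V, Add(-1, V)), Pow(Add(-3, -2), -1)) = Mul(Add(-1, Mul(2, V)), Pow(-5, -1)) = Mul(Add(-1, Mul(2, V)), Rational(-1, 5)) = Add(Rational(1, 5), Mul(Rational(-2, 5), V)))
Mul(Mul(26, 33), Function('t')(0)) = Mul(Mul(26, 33), Add(Rational(1, 5), Mul(Rational(-2, 5), 0))) = Mul(858, Add(Rational(1, 5), 0)) = Mul(858, Rational(1, 5)) = Rational(858, 5)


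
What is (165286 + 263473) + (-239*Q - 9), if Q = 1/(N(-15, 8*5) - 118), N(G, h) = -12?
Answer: 55737739/130 ≈ 4.2875e+5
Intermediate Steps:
Q = -1/130 (Q = 1/(-12 - 118) = 1/(-130) = -1/130 ≈ -0.0076923)
(165286 + 263473) + (-239*Q - 9) = (165286 + 263473) + (-239*(-1/130) - 9) = 428759 + (239/130 - 9) = 428759 - 931/130 = 55737739/130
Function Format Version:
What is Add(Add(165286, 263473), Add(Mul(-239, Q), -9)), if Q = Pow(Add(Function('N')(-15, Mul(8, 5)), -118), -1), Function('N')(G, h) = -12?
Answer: Rational(55737739, 130) ≈ 4.2875e+5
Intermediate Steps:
Q = Rational(-1, 130) (Q = Pow(Add(-12, -118), -1) = Pow(-130, -1) = Rational(-1, 130) ≈ -0.0076923)
Add(Add(165286, 263473), Add(Mul(-239, Q), -9)) = Add(Add(165286, 263473), Add(Mul(-239, Rational(-1, 130)), -9)) = Add(428759, Add(Rational(239, 130), -9)) = Add(428759, Rational(-931, 130)) = Rational(55737739, 130)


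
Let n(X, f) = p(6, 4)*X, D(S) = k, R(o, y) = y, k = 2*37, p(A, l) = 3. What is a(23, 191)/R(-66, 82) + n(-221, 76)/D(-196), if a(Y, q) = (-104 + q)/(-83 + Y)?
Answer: -544733/60680 ≈ -8.9771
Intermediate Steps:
k = 74
D(S) = 74
n(X, f) = 3*X
a(Y, q) = (-104 + q)/(-83 + Y)
a(23, 191)/R(-66, 82) + n(-221, 76)/D(-196) = ((-104 + 191)/(-83 + 23))/82 + (3*(-221))/74 = (87/(-60))*(1/82) - 663*1/74 = -1/60*87*(1/82) - 663/74 = -29/20*1/82 - 663/74 = -29/1640 - 663/74 = -544733/60680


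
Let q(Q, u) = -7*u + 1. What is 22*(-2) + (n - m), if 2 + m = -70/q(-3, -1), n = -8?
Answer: -165/4 ≈ -41.250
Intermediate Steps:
q(Q, u) = 1 - 7*u
m = -43/4 (m = -2 - 70/(1 - 7*(-1)) = -2 - 70/(1 + 7) = -2 - 70/8 = -2 - 70*⅛ = -2 - 35/4 = -43/4 ≈ -10.750)
22*(-2) + (n - m) = 22*(-2) + (-8 - 1*(-43/4)) = -44 + (-8 + 43/4) = -44 + 11/4 = -165/4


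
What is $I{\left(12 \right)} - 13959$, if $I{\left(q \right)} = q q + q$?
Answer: $-13803$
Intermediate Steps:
$I{\left(q \right)} = q + q^{2}$ ($I{\left(q \right)} = q^{2} + q = q + q^{2}$)
$I{\left(12 \right)} - 13959 = 12 \left(1 + 12\right) - 13959 = 12 \cdot 13 - 13959 = 156 - 13959 = -13803$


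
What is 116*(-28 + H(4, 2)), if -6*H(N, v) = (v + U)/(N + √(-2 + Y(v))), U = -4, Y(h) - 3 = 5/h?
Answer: -242672/75 - 116*√14/75 ≈ -3241.4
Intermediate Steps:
Y(h) = 3 + 5/h
H(N, v) = -(-4 + v)/(6*(N + √(1 + 5/v))) (H(N, v) = -(v - 4)/(6*(N + √(-2 + (3 + 5/v)))) = -(-4 + v)/(6*(N + √(1 + 5/v))))
116*(-28 + H(4, 2)) = 116*(-28 + (4 - 1*2)/(6*(4 + √((5 + 2)/2)))) = 116*(-28 + (4 - 2)/(6*(4 + √((½)*7)))) = 116*(-28 + (⅙)*2/(4 + √(7/2))) = 116*(-28 + (⅙)*2/(4 + √14/2)) = 116*(-28 + 1/(3*(4 + √14/2))) = -3248 + 116/(3*(4 + √14/2))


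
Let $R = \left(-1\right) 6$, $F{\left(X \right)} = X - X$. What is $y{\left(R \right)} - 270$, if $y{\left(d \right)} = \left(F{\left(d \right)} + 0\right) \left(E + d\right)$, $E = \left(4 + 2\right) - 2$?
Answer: $-270$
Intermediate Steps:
$E = 4$ ($E = 6 - 2 = 4$)
$F{\left(X \right)} = 0$
$R = -6$
$y{\left(d \right)} = 0$ ($y{\left(d \right)} = \left(0 + 0\right) \left(4 + d\right) = 0 \left(4 + d\right) = 0$)
$y{\left(R \right)} - 270 = 0 - 270 = -270$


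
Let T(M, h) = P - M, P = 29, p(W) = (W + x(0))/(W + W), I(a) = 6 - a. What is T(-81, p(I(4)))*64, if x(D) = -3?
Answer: 7040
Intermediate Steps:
p(W) = (-3 + W)/(2*W) (p(W) = (W - 3)/(W + W) = (-3 + W)/((2*W)) = (-3 + W)*(1/(2*W)) = (-3 + W)/(2*W))
T(M, h) = 29 - M
T(-81, p(I(4)))*64 = (29 - 1*(-81))*64 = (29 + 81)*64 = 110*64 = 7040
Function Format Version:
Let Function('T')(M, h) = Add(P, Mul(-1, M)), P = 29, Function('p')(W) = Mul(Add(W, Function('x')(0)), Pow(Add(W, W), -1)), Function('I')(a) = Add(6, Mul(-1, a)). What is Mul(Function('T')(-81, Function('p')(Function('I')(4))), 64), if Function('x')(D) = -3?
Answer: 7040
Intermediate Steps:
Function('p')(W) = Mul(Rational(1, 2), Pow(W, -1), Add(-3, W)) (Function('p')(W) = Mul(Add(W, -3), Pow(Add(W, W), -1)) = Mul(Add(-3, W), Pow(Mul(2, W), -1)) = Mul(Add(-3, W), Mul(Rational(1, 2), Pow(W, -1))) = Mul(Rational(1, 2), Pow(W, -1), Add(-3, W)))
Function('T')(M, h) = Add(29, Mul(-1, M))
Mul(Function('T')(-81, Function('p')(Function('I')(4))), 64) = Mul(Add(29, Mul(-1, -81)), 64) = Mul(Add(29, 81), 64) = Mul(110, 64) = 7040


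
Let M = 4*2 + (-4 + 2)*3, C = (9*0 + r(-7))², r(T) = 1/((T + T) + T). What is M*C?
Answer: 2/441 ≈ 0.0045351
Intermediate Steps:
r(T) = 1/(3*T) (r(T) = 1/(2*T + T) = 1/(3*T))
C = 1/441 (C = (9*0 + (⅓)/(-7))² = (0 + (⅓)*(-⅐))² = (0 - 1/21)² = (-1/21)² = 1/441 ≈ 0.0022676)
M = 2 (M = 8 - 2*3 = 8 - 6 = 2)
M*C = 2*(1/441) = 2/441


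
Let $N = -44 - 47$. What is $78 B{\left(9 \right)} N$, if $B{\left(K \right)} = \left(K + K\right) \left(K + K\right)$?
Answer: $-2299752$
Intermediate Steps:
$B{\left(K \right)} = 4 K^{2}$ ($B{\left(K \right)} = 2 K 2 K = 4 K^{2}$)
$N = -91$ ($N = -44 - 47 = -91$)
$78 B{\left(9 \right)} N = 78 \cdot 4 \cdot 9^{2} \left(-91\right) = 78 \cdot 4 \cdot 81 \left(-91\right) = 78 \cdot 324 \left(-91\right) = 25272 \left(-91\right) = -2299752$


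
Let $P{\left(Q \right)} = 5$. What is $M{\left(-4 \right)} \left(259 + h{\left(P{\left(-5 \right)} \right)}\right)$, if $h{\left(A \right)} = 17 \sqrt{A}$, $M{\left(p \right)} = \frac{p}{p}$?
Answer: $259 + 17 \sqrt{5} \approx 297.01$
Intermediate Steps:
$M{\left(p \right)} = 1$
$M{\left(-4 \right)} \left(259 + h{\left(P{\left(-5 \right)} \right)}\right) = 1 \left(259 + 17 \sqrt{5}\right) = 259 + 17 \sqrt{5}$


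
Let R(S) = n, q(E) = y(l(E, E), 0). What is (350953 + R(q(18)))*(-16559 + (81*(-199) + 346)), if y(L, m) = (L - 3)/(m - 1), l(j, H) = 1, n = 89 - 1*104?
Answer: -11346527416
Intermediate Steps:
n = -15 (n = 89 - 104 = -15)
y(L, m) = (-3 + L)/(-1 + m)
q(E) = 2 (q(E) = (-3 + 1)/(-1 + 0) = -2/(-1) = -1*(-2) = 2)
R(S) = -15
(350953 + R(q(18)))*(-16559 + (81*(-199) + 346)) = (350953 - 15)*(-16559 + (81*(-199) + 346)) = 350938*(-16559 + (-16119 + 346)) = 350938*(-16559 - 15773) = 350938*(-32332) = -11346527416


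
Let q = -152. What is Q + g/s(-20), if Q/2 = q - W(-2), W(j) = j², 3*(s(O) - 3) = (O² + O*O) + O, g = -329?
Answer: -82385/263 ≈ -313.25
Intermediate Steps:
s(O) = 3 + O/3 + 2*O²/3 (s(O) = 3 + ((O² + O*O) + O)/3 = 3 + ((O² + O²) + O)/3 = 3 + (2*O² + O)/3 = 3 + (O + 2*O²)/3 = 3 + (O/3 + 2*O²/3) = 3 + O/3 + 2*O²/3)
Q = -312 (Q = 2*(-152 - 1*(-2)²) = 2*(-152 - 1*4) = 2*(-152 - 4) = 2*(-156) = -312)
Q + g/s(-20) = -312 - 329/(3 + (⅓)*(-20) + (⅔)*(-20)²) = -312 - 329/(3 - 20/3 + (⅔)*400) = -312 - 329/(3 - 20/3 + 800/3) = -312 - 329/263 = -82385/263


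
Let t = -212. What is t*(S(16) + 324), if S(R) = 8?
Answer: -70384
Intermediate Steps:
t*(S(16) + 324) = -212*(8 + 324) = -212*332 = -70384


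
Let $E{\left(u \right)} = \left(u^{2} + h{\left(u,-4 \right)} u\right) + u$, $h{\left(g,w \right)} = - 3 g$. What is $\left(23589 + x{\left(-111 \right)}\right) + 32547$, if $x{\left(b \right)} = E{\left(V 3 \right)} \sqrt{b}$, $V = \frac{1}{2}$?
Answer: $56136 - 3 i \sqrt{111} \approx 56136.0 - 31.607 i$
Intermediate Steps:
$V = \frac{1}{2} \approx 0.5$
$E{\left(u \right)} = u - 2 u^{2}$ ($E{\left(u \right)} = \left(u^{2} + - 3 u u\right) + u = \left(u^{2} - 3 u^{2}\right) + u = - 2 u^{2} + u = u - 2 u^{2}$)
$x{\left(b \right)} = - 3 \sqrt{b}$ ($x{\left(b \right)} = \frac{1}{2} \cdot 3 \left(1 - 2 \cdot \frac{1}{2} \cdot 3\right) \sqrt{b} = \frac{3 \left(1 - 3\right)}{2} \sqrt{b} = \frac{3}{2} \left(-2\right) \sqrt{b} = - 3 \sqrt{b}$)
$\left(23589 + x{\left(-111 \right)}\right) + 32547 = \left(23589 - 3 \sqrt{-111}\right) + 32547 = \left(23589 - 3 i \sqrt{111}\right) + 32547 = 56136 - 3 i \sqrt{111}$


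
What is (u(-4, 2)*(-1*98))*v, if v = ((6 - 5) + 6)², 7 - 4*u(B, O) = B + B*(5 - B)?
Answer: -112847/2 ≈ -56424.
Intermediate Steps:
u(B, O) = 7/4 - B/4 - B*(5 - B)/4 (u(B, O) = 7/4 - (B + B*(5 - B))/4 = 7/4 + (-B/4 - B*(5 - B)/4) = 7/4 - B/4 - B*(5 - B)/4)
v = 49 (v = (1 + 6)² = 7² = 49)
(u(-4, 2)*(-1*98))*v = ((7/4 - 3/2*(-4) + (¼)*(-4)²)*(-1*98))*49 = ((7/4 + 6 + (¼)*16)*(-98))*49 = ((7/4 + 6 + 4)*(-98))*49 = ((47/4)*(-98))*49 = -2303/2*49 = -112847/2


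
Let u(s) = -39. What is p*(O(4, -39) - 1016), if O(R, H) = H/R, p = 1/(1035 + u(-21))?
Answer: -4103/3984 ≈ -1.0299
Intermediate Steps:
p = 1/996 (p = 1/(1035 - 39) = 1/996 ≈ 0.0010040)
p*(O(4, -39) - 1016) = (-39/4 - 1016)/996 = (1/996)*(-4103/4) = -4103/3984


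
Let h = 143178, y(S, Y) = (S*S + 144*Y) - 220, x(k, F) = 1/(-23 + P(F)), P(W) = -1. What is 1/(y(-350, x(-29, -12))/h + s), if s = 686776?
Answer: 23863/16388556067 ≈ 1.4561e-6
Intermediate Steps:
x(k, F) = -1/24 (x(k, F) = 1/(-23 - 1) = 1/(-24) = -1/24)
y(S, Y) = -220 + S² + 144*Y (y(S, Y) = (S² + 144*Y) - 220 = -220 + S² + 144*Y)
1/(y(-350, x(-29, -12))/h + s) = 1/((-220 + (-350)² + 144*(-1/24))/143178 + 686776) = 1/((-220 + 122500 - 6)*(1/143178) + 686776) = 1/(122274*(1/143178) + 686776) = 1/(20379/23863 + 686776) = 1/(16388556067/23863) = 23863/16388556067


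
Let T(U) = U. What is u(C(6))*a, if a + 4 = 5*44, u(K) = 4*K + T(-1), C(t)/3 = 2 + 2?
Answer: 10152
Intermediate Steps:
C(t) = 12 (C(t) = 3*(2 + 2) = 3*4 = 12)
u(K) = -1 + 4*K (u(K) = 4*K - 1 = -1 + 4*K)
a = 216 (a = -4 + 5*44 = -4 + 220 = 216)
u(C(6))*a = (-1 + 4*12)*216 = (-1 + 48)*216 = 47*216 = 10152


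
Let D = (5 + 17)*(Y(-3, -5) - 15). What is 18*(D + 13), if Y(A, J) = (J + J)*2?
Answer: -13626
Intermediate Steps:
Y(A, J) = 4*J (Y(A, J) = (2*J)*2 = 4*J)
D = -770 (D = (5 + 17)*(4*(-5) - 15) = 22*(-20 - 15) = 22*(-35) = -770)
18*(D + 13) = 18*(-770 + 13) = 18*(-757) = -13626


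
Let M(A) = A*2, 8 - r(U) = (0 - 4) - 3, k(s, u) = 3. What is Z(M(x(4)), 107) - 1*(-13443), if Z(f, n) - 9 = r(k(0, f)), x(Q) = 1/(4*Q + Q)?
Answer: 13467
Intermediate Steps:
x(Q) = 1/(5*Q)
r(U) = 15 (r(U) = 8 - ((0 - 4) - 3) = 8 - (-4 - 3) = 8 - 1*(-7) = 8 + 7 = 15)
M(A) = 2*A
Z(f, n) = 24 (Z(f, n) = 9 + 15 = 24)
Z(M(x(4)), 107) - 1*(-13443) = 24 - 1*(-13443) = 24 + 13443 = 13467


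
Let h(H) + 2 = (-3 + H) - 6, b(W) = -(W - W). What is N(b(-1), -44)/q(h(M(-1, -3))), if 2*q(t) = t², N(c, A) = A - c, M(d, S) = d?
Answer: -11/18 ≈ -0.61111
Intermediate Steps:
b(W) = 0 (b(W) = -1*0 = 0)
h(H) = -11 + H (h(H) = -2 + ((-3 + H) - 6) = -2 + (-9 + H) = -11 + H)
q(t) = t²/2
N(b(-1), -44)/q(h(M(-1, -3))) = (-44 - 1*0)/(((-11 - 1)²/2)) = (-44 + 0)/(((½)*(-12)²)) = -44/((½)*144) = -44/72 = -44*1/72 = -11/18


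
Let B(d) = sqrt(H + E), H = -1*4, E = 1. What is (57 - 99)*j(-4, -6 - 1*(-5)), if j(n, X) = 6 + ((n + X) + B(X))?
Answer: -42 - 42*I*sqrt(3) ≈ -42.0 - 72.746*I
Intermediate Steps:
H = -4
B(d) = I*sqrt(3) (B(d) = sqrt(-4 + 1) = sqrt(-3) = I*sqrt(3))
j(n, X) = 6 + X + n + I*sqrt(3) (j(n, X) = 6 + ((n + X) + I*sqrt(3)) = 6 + ((X + n) + I*sqrt(3)) = 6 + (X + n + I*sqrt(3)) = 6 + X + n + I*sqrt(3))
(57 - 99)*j(-4, -6 - 1*(-5)) = (57 - 99)*(6 + (-6 - 1*(-5)) - 4 + I*sqrt(3)) = -42*(6 + (-6 + 5) - 4 + I*sqrt(3)) = -42*(6 - 1 - 4 + I*sqrt(3)) = -42*(1 + I*sqrt(3)) = -42 - 42*I*sqrt(3)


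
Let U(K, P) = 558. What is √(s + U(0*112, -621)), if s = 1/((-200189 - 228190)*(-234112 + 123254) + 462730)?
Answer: √314610414382852868001766/23744850956 ≈ 23.622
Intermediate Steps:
s = 1/47489701912 (s = 1/(-428379*(-110858) + 462730) = 1/(47489239182 + 462730) = 1/47489701912 ≈ 2.1057e-11)
√(s + U(0*112, -621)) = √(1/47489701912 + 558) = √(26499253666897/47489701912) = √314610414382852868001766/23744850956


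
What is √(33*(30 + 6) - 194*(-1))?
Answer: √1382 ≈ 37.175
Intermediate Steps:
√(33*(30 + 6) - 194*(-1)) = √(33*36 + 194) = √(1188 + 194) = √1382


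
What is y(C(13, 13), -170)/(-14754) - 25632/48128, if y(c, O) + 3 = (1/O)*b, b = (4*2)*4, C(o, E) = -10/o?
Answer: -502059253/943075680 ≈ -0.53236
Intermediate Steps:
b = 32 (b = 8*4 = 32)
y(c, O) = -3 + 32/O (y(c, O) = -3 + (1/O)*32 = -3 + 32/O)
y(C(13, 13), -170)/(-14754) - 25632/48128 = (-3 + 32/(-170))/(-14754) - 25632/48128 = (-3 + 32*(-1/170))*(-1/14754) - 25632*1/48128 = (-3 - 16/85)*(-1/14754) - 801/1504 = -271/85*(-1/14754) - 801/1504 = 271/1254090 - 801/1504 = -502059253/943075680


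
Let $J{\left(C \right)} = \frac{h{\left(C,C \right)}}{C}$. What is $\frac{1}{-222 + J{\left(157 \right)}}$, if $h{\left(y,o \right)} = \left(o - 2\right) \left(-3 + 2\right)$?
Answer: $- \frac{157}{35009} \approx -0.0044846$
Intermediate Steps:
$h{\left(y,o \right)} = 2 - o$ ($h{\left(y,o \right)} = \left(-2 + o\right) \left(-1\right) = 2 - o$)
$J{\left(C \right)} = \frac{2 - C}{C}$
$\frac{1}{-222 + J{\left(157 \right)}} = \frac{1}{-222 + \frac{2 - 157}{157}} = \frac{1}{-222 + \frac{1}{157} \left(-155\right)} = \frac{1}{-222 - \frac{155}{157}} = \frac{1}{- \frac{35009}{157}} = - \frac{157}{35009}$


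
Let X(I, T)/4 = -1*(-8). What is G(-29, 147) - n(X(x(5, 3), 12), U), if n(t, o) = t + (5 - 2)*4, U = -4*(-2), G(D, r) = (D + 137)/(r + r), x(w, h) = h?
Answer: -2138/49 ≈ -43.633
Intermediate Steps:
G(D, r) = (137 + D)/(2*r) (G(D, r) = (137 + D)/((2*r)) = (137 + D)*(1/(2*r)) = (137 + D)/(2*r))
U = 8
X(I, T) = 32 (X(I, T) = 4*(-1*(-8)) = 4*8 = 32)
n(t, o) = 12 + t (n(t, o) = t + 3*4 = t + 12 = 12 + t)
G(-29, 147) - n(X(x(5, 3), 12), U) = (½)*(137 - 29)/147 - (12 + 32) = (½)*(1/147)*108 - 1*44 = 18/49 - 44 = -2138/49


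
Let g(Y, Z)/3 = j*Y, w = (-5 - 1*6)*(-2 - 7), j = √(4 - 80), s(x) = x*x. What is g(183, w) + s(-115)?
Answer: 13225 + 1098*I*√19 ≈ 13225.0 + 4786.1*I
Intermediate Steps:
s(x) = x²
j = 2*I*√19 (j = √(-76) = 2*I*√19 ≈ 8.7178*I)
w = 99 (w = (-5 - 6)*(-9) = -11*(-9) = 99)
g(Y, Z) = 6*I*Y*√19 (g(Y, Z) = 3*((2*I*√19)*Y) = 3*(2*I*Y*√19) = 6*I*Y*√19)
g(183, w) + s(-115) = 6*I*183*√19 + (-115)² = 1098*I*√19 + 13225 = 13225 + 1098*I*√19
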